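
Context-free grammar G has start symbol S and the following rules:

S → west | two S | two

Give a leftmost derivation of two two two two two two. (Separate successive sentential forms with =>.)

S => two S   [S → two S]
two S => two two S   [S → two S]
two two S => two two two S   [S → two S]
two two two S => two two two two S   [S → two S]
two two two two S => two two two two two S   [S → two S]
two two two two two S => two two two two two two   [S → two]

S => two S => two two S => two two two S => two two two two S => two two two two two S => two two two two two two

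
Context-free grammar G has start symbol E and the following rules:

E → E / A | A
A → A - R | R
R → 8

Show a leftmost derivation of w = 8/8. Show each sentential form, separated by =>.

E => E/A => A/A => R/A => 8/A => 8/R => 8/8

E => E/A   [E → E / A]
E/A => A/A   [E → A]
A/A => R/A   [A → R]
R/A => 8/A   [R → 8]
8/A => 8/R   [A → R]
8/R => 8/8   [R → 8]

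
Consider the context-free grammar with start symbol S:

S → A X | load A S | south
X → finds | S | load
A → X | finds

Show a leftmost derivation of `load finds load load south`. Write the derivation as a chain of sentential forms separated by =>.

S => load A S => load finds S => load finds load A S => load finds load X S => load finds load load S => load finds load load south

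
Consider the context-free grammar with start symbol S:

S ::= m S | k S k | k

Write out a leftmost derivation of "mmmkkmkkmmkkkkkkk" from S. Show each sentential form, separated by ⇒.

S ⇒ mS ⇒ mmS ⇒ mmmS ⇒ mmmkSk ⇒ mmmkkSkk ⇒ mmmkkmSkk ⇒ mmmkkmkSkkk ⇒ mmmkkmkkSkkkk ⇒ mmmkkmkkmSkkkk ⇒ mmmkkmkkmmSkkkk ⇒ mmmkkmkkmmkSkkkkk ⇒ mmmkkmkkmmkkkkkkk

S ⇒ mS   [S ::= m S]
mS ⇒ mmS   [S ::= m S]
mmS ⇒ mmmS   [S ::= m S]
mmmS ⇒ mmmkSk   [S ::= k S k]
mmmkSk ⇒ mmmkkSkk   [S ::= k S k]
mmmkkSkk ⇒ mmmkkmSkk   [S ::= m S]
mmmkkmSkk ⇒ mmmkkmkSkkk   [S ::= k S k]
mmmkkmkSkkk ⇒ mmmkkmkkSkkkk   [S ::= k S k]
mmmkkmkkSkkkk ⇒ mmmkkmkkmSkkkk   [S ::= m S]
mmmkkmkkmSkkkk ⇒ mmmkkmkkmmSkkkk   [S ::= m S]
mmmkkmkkmmSkkkk ⇒ mmmkkmkkmmkSkkkkk   [S ::= k S k]
mmmkkmkkmmkSkkkkk ⇒ mmmkkmkkmmkkkkkkk   [S ::= k]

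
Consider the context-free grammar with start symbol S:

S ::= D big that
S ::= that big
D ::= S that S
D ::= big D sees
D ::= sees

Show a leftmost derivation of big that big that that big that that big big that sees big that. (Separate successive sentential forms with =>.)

S => D big that => big D sees big that => big S that S sees big that => big that big that S sees big that => big that big that D big that sees big that => big that big that S that S big that sees big that => big that big that that big that S big that sees big that => big that big that that big that that big big that sees big that

S => D big that   [S ::= D big that]
D big that => big D sees big that   [D ::= big D sees]
big D sees big that => big S that S sees big that   [D ::= S that S]
big S that S sees big that => big that big that S sees big that   [S ::= that big]
big that big that S sees big that => big that big that D big that sees big that   [S ::= D big that]
big that big that D big that sees big that => big that big that S that S big that sees big that   [D ::= S that S]
big that big that S that S big that sees big that => big that big that that big that S big that sees big that   [S ::= that big]
big that big that that big that S big that sees big that => big that big that that big that that big big that sees big that   [S ::= that big]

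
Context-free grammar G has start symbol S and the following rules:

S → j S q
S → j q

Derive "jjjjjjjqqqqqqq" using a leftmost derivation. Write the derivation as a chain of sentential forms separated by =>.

S => jSq   [S → j S q]
jSq => jjSqq   [S → j S q]
jjSqq => jjjSqqq   [S → j S q]
jjjSqqq => jjjjSqqqq   [S → j S q]
jjjjSqqqq => jjjjjSqqqqq   [S → j S q]
jjjjjSqqqqq => jjjjjjSqqqqqq   [S → j S q]
jjjjjjSqqqqqq => jjjjjjjqqqqqqq   [S → j q]

S => jSq => jjSqq => jjjSqqq => jjjjSqqqq => jjjjjSqqqqq => jjjjjjSqqqqqq => jjjjjjjqqqqqqq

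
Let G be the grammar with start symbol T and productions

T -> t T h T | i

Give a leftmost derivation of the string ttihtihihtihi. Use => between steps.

T=>tThT=>ttThThT=>ttihThT=>ttihtThThT=>ttihtihThT=>ttihtihihT=>ttihtihihtThT=>ttihtihihtihT=>ttihtihihtihi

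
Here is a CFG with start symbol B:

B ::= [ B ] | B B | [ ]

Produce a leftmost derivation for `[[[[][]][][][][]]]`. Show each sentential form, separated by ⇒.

B ⇒ [B]   [B ::= [ B ]]
[B] ⇒ [[B]]   [B ::= [ B ]]
[[B]] ⇒ [[BB]]   [B ::= B B]
[[BB]] ⇒ [[BBB]]   [B ::= B B]
[[BBB]] ⇒ [[BBBB]]   [B ::= B B]
[[BBBB]] ⇒ [[BBBBB]]   [B ::= B B]
[[BBBBB]] ⇒ [[[B]BBBB]]   [B ::= [ B ]]
[[[B]BBBB]] ⇒ [[[BB]BBBB]]   [B ::= B B]
[[[BB]BBBB]] ⇒ [[[[]B]BBBB]]   [B ::= [ ]]
[[[[]B]BBBB]] ⇒ [[[[][]]BBBB]]   [B ::= [ ]]
[[[[][]]BBBB]] ⇒ [[[[][]][]BBB]]   [B ::= [ ]]
[[[[][]][]BBB]] ⇒ [[[[][]][][]BB]]   [B ::= [ ]]
[[[[][]][][]BB]] ⇒ [[[[][]][][][]B]]   [B ::= [ ]]
[[[[][]][][][]B]] ⇒ [[[[][]][][][][]]]   [B ::= [ ]]

B ⇒ [B] ⇒ [[B]] ⇒ [[BB]] ⇒ [[BBB]] ⇒ [[BBBB]] ⇒ [[BBBBB]] ⇒ [[[B]BBBB]] ⇒ [[[BB]BBBB]] ⇒ [[[[]B]BBBB]] ⇒ [[[[][]]BBBB]] ⇒ [[[[][]][]BBB]] ⇒ [[[[][]][][]BB]] ⇒ [[[[][]][][][]B]] ⇒ [[[[][]][][][][]]]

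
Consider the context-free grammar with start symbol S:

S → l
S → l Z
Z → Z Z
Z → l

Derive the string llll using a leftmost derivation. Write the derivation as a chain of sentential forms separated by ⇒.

S ⇒ lZ ⇒ lZZ ⇒ lZZZ ⇒ llZZ ⇒ lllZ ⇒ llll

S ⇒ lZ   [S → l Z]
lZ ⇒ lZZ   [Z → Z Z]
lZZ ⇒ lZZZ   [Z → Z Z]
lZZZ ⇒ llZZ   [Z → l]
llZZ ⇒ lllZ   [Z → l]
lllZ ⇒ llll   [Z → l]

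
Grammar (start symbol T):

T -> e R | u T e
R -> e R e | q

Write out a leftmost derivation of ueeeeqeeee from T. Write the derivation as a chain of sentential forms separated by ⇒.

T ⇒ uTe ⇒ ueRe ⇒ ueeRee ⇒ ueeeReee ⇒ ueeeeReeee ⇒ ueeeeqeeee

T ⇒ uTe   [T -> u T e]
uTe ⇒ ueRe   [T -> e R]
ueRe ⇒ ueeRee   [R -> e R e]
ueeRee ⇒ ueeeReee   [R -> e R e]
ueeeReee ⇒ ueeeeReeee   [R -> e R e]
ueeeeReeee ⇒ ueeeeqeeee   [R -> q]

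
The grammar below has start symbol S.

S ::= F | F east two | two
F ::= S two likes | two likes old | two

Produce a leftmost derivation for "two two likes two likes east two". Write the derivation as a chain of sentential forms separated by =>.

S => F east two   [S ::= F east two]
F east two => S two likes east two   [F ::= S two likes]
S two likes east two => F two likes east two   [S ::= F]
F two likes east two => S two likes two likes east two   [F ::= S two likes]
S two likes two likes east two => two two likes two likes east two   [S ::= two]

S => F east two => S two likes east two => F two likes east two => S two likes two likes east two => two two likes two likes east two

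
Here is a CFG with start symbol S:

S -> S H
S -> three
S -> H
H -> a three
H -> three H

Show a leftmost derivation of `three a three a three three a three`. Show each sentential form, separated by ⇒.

S ⇒ S H ⇒ S H H ⇒ H H H ⇒ three H H H ⇒ three a three H H ⇒ three a three a three H ⇒ three a three a three three H ⇒ three a three a three three a three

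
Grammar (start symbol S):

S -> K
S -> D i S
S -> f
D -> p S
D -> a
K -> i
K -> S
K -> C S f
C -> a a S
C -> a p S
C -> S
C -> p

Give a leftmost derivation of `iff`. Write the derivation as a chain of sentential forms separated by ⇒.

S⇒K⇒CSf⇒SSf⇒KSf⇒iSf⇒iff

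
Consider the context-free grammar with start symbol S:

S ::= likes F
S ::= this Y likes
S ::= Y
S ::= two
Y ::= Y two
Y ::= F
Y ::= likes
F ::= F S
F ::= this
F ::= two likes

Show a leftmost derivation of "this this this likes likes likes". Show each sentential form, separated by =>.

S => this Y likes => this F likes => this F S likes => this this S likes => this this this Y likes likes => this this this likes likes likes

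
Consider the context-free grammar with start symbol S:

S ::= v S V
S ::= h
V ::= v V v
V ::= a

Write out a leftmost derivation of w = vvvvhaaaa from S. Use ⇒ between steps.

S ⇒ vSV ⇒ vvSVV ⇒ vvvSVVV ⇒ vvvvSVVVV ⇒ vvvvhVVVV ⇒ vvvvhaVVV ⇒ vvvvhaaVV ⇒ vvvvhaaaV ⇒ vvvvhaaaa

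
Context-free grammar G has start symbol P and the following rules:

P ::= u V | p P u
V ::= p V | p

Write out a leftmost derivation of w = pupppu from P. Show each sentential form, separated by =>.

P => pPu => puVu => pupVu => puppVu => pupppu

P => pPu   [P ::= p P u]
pPu => puVu   [P ::= u V]
puVu => pupVu   [V ::= p V]
pupVu => puppVu   [V ::= p V]
puppVu => pupppu   [V ::= p]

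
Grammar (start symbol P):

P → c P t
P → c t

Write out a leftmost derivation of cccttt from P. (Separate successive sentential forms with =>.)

P=>cPt=>ccPtt=>cccttt

P => cPt   [P → c P t]
cPt => ccPtt   [P → c P t]
ccPtt => cccttt   [P → c t]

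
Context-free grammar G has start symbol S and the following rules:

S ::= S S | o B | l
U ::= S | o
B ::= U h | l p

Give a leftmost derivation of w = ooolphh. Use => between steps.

S => oB => oUh => oSh => ooBh => ooUhh => ooShh => oooBhh => ooolphh

S => oB   [S ::= o B]
oB => oUh   [B ::= U h]
oUh => oSh   [U ::= S]
oSh => ooBh   [S ::= o B]
ooBh => ooUhh   [B ::= U h]
ooUhh => ooShh   [U ::= S]
ooShh => oooBhh   [S ::= o B]
oooBhh => ooolphh   [B ::= l p]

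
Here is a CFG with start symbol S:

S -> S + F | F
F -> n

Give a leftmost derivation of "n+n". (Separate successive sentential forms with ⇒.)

S ⇒ S+F   [S -> S + F]
S+F ⇒ F+F   [S -> F]
F+F ⇒ n+F   [F -> n]
n+F ⇒ n+n   [F -> n]

S ⇒ S+F ⇒ F+F ⇒ n+F ⇒ n+n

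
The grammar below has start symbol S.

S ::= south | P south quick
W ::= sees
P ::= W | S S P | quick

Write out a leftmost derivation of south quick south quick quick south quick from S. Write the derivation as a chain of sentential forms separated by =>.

S => P south quick => S S P south quick => south S P south quick => south P south quick P south quick => south quick south quick P south quick => south quick south quick quick south quick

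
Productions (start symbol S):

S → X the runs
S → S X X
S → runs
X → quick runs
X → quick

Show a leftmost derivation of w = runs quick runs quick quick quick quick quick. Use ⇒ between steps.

S ⇒ S X X ⇒ S X X X X ⇒ S X X X X X X ⇒ runs X X X X X X ⇒ runs quick runs X X X X X ⇒ runs quick runs quick X X X X ⇒ runs quick runs quick quick X X X ⇒ runs quick runs quick quick quick X X ⇒ runs quick runs quick quick quick quick X ⇒ runs quick runs quick quick quick quick quick

S ⇒ S X X   [S → S X X]
S X X ⇒ S X X X X   [S → S X X]
S X X X X ⇒ S X X X X X X   [S → S X X]
S X X X X X X ⇒ runs X X X X X X   [S → runs]
runs X X X X X X ⇒ runs quick runs X X X X X   [X → quick runs]
runs quick runs X X X X X ⇒ runs quick runs quick X X X X   [X → quick]
runs quick runs quick X X X X ⇒ runs quick runs quick quick X X X   [X → quick]
runs quick runs quick quick X X X ⇒ runs quick runs quick quick quick X X   [X → quick]
runs quick runs quick quick quick X X ⇒ runs quick runs quick quick quick quick X   [X → quick]
runs quick runs quick quick quick quick X ⇒ runs quick runs quick quick quick quick quick   [X → quick]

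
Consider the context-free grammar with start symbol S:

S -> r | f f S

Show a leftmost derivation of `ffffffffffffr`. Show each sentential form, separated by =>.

S => ffS => ffffS => ffffffS => ffffffffS => ffffffffffS => ffffffffffffS => ffffffffffffr

S => ffS   [S -> f f S]
ffS => ffffS   [S -> f f S]
ffffS => ffffffS   [S -> f f S]
ffffffS => ffffffffS   [S -> f f S]
ffffffffS => ffffffffffS   [S -> f f S]
ffffffffffS => ffffffffffffS   [S -> f f S]
ffffffffffffS => ffffffffffffr   [S -> r]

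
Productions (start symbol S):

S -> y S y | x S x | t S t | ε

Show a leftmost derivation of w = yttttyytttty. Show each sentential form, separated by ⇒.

S ⇒ ySy   [S -> y S y]
ySy ⇒ ytSty   [S -> t S t]
ytSty ⇒ yttStty   [S -> t S t]
yttStty ⇒ ytttSttty   [S -> t S t]
ytttSttty ⇒ yttttStttty   [S -> t S t]
yttttStttty ⇒ yttttySytttty   [S -> y S y]
yttttySytttty ⇒ yttttyytttty   [S -> ε]

S ⇒ ySy ⇒ ytSty ⇒ yttStty ⇒ ytttSttty ⇒ yttttStttty ⇒ yttttySytttty ⇒ yttttyytttty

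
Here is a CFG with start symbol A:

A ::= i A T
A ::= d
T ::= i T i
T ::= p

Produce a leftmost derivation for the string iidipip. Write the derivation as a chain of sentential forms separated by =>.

A => iAT => iiATT => iidTT => iidiTiT => iidipiT => iidipip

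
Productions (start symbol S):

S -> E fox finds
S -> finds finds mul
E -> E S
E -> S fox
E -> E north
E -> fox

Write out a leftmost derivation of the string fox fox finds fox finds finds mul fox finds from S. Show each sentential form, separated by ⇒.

S ⇒ E fox finds ⇒ E S fox finds ⇒ S fox S fox finds ⇒ E fox finds fox S fox finds ⇒ fox fox finds fox S fox finds ⇒ fox fox finds fox finds finds mul fox finds

S ⇒ E fox finds   [S -> E fox finds]
E fox finds ⇒ E S fox finds   [E -> E S]
E S fox finds ⇒ S fox S fox finds   [E -> S fox]
S fox S fox finds ⇒ E fox finds fox S fox finds   [S -> E fox finds]
E fox finds fox S fox finds ⇒ fox fox finds fox S fox finds   [E -> fox]
fox fox finds fox S fox finds ⇒ fox fox finds fox finds finds mul fox finds   [S -> finds finds mul]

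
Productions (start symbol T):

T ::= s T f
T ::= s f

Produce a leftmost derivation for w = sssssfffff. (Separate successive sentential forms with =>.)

T => sTf   [T ::= s T f]
sTf => ssTff   [T ::= s T f]
ssTff => sssTfff   [T ::= s T f]
sssTfff => ssssTffff   [T ::= s T f]
ssssTffff => sssssfffff   [T ::= s f]

T => sTf => ssTff => sssTfff => ssssTffff => sssssfffff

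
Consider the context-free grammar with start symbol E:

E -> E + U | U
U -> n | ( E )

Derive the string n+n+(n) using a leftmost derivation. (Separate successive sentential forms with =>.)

E => E+U => E+U+U => U+U+U => n+U+U => n+n+U => n+n+(E) => n+n+(U) => n+n+(n)

E => E+U   [E -> E + U]
E+U => E+U+U   [E -> E + U]
E+U+U => U+U+U   [E -> U]
U+U+U => n+U+U   [U -> n]
n+U+U => n+n+U   [U -> n]
n+n+U => n+n+(E)   [U -> ( E )]
n+n+(E) => n+n+(U)   [E -> U]
n+n+(U) => n+n+(n)   [U -> n]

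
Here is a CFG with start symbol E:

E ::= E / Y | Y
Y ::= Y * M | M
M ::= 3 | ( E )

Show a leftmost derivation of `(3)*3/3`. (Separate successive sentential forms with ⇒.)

E ⇒ E/Y ⇒ Y/Y ⇒ Y*M/Y ⇒ M*M/Y ⇒ (E)*M/Y ⇒ (Y)*M/Y ⇒ (M)*M/Y ⇒ (3)*M/Y ⇒ (3)*3/Y ⇒ (3)*3/M ⇒ (3)*3/3

E ⇒ E/Y   [E ::= E / Y]
E/Y ⇒ Y/Y   [E ::= Y]
Y/Y ⇒ Y*M/Y   [Y ::= Y * M]
Y*M/Y ⇒ M*M/Y   [Y ::= M]
M*M/Y ⇒ (E)*M/Y   [M ::= ( E )]
(E)*M/Y ⇒ (Y)*M/Y   [E ::= Y]
(Y)*M/Y ⇒ (M)*M/Y   [Y ::= M]
(M)*M/Y ⇒ (3)*M/Y   [M ::= 3]
(3)*M/Y ⇒ (3)*3/Y   [M ::= 3]
(3)*3/Y ⇒ (3)*3/M   [Y ::= M]
(3)*3/M ⇒ (3)*3/3   [M ::= 3]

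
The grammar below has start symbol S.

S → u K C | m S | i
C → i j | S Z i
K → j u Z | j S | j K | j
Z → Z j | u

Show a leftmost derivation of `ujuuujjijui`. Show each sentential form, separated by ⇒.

S ⇒ uKC ⇒ ujuZC ⇒ ujuuC ⇒ ujuuSZi ⇒ ujuuuKCZi ⇒ ujuuujKCZi ⇒ ujuuujjCZi ⇒ ujuuujjijZi ⇒ ujuuujjijui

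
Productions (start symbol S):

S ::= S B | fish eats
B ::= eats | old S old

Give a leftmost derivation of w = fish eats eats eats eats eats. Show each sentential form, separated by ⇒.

S ⇒ S B ⇒ S B B ⇒ S B B B ⇒ S B B B B ⇒ fish eats B B B B ⇒ fish eats eats B B B ⇒ fish eats eats eats B B ⇒ fish eats eats eats eats B ⇒ fish eats eats eats eats eats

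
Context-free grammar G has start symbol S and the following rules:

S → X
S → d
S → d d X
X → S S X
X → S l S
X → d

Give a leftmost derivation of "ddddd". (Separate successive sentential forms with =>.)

S => X => SSX => ddXSX => dddSX => ddddX => ddddd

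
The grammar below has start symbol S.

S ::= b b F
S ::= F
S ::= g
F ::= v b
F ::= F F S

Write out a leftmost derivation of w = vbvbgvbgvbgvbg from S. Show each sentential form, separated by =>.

S => F => FFS => FFSFS => FFSFSFS => FFSFSFSFS => vbFSFSFSFS => vbvbSFSFSFS => vbvbgFSFSFS => vbvbgvbSFSFS => vbvbgvbgFSFS => vbvbgvbgvbSFS => vbvbgvbgvbgFS => vbvbgvbgvbgvbS => vbvbgvbgvbgvbg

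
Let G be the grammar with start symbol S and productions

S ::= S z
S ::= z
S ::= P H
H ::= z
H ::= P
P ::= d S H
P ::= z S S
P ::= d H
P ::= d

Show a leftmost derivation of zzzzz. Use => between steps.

S => PH => zSSH => zSzSH => zzzSH => zzzzH => zzzzz

S => PH   [S ::= P H]
PH => zSSH   [P ::= z S S]
zSSH => zSzSH   [S ::= S z]
zSzSH => zzzSH   [S ::= z]
zzzSH => zzzzH   [S ::= z]
zzzzH => zzzzz   [H ::= z]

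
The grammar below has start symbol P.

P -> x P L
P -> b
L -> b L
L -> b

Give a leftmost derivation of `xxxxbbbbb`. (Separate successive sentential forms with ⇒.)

P ⇒ xPL   [P -> x P L]
xPL ⇒ xxPLL   [P -> x P L]
xxPLL ⇒ xxxPLLL   [P -> x P L]
xxxPLLL ⇒ xxxxPLLLL   [P -> x P L]
xxxxPLLLL ⇒ xxxxbLLLL   [P -> b]
xxxxbLLLL ⇒ xxxxbbLLL   [L -> b]
xxxxbbLLL ⇒ xxxxbbbLL   [L -> b]
xxxxbbbLL ⇒ xxxxbbbbL   [L -> b]
xxxxbbbbL ⇒ xxxxbbbbb   [L -> b]

P ⇒ xPL ⇒ xxPLL ⇒ xxxPLLL ⇒ xxxxPLLLL ⇒ xxxxbLLLL ⇒ xxxxbbLLL ⇒ xxxxbbbLL ⇒ xxxxbbbbL ⇒ xxxxbbbbb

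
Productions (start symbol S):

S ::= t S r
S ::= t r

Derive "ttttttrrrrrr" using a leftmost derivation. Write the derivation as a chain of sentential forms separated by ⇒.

S ⇒ tSr ⇒ ttSrr ⇒ tttSrrr ⇒ ttttSrrrr ⇒ tttttSrrrrr ⇒ ttttttrrrrrr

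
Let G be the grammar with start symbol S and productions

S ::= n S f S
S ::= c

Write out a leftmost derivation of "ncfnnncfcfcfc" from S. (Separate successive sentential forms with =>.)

S => nSfS => ncfS => ncfnSfS => ncfnnSfSfS => ncfnnnSfSfSfS => ncfnnncfSfSfS => ncfnnncfcfSfS => ncfnnncfcfcfS => ncfnnncfcfcfc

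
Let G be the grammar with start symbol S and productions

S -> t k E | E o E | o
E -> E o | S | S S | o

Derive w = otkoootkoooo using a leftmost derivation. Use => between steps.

S => EoE => SSoE => oSoE => oEoEoE => oSSoEoE => otkESoEoE => otkSSoEoE => otkoSoEoE => otkoooEoE => otkoooSSoE => otkoootkESoE => otkoootkoSoE => otkoootkoooE => otkoootkoooo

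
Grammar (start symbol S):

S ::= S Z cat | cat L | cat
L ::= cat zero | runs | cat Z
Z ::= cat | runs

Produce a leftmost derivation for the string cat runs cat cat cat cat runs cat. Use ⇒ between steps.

S ⇒ S Z cat ⇒ S Z cat Z cat ⇒ S Z cat Z cat Z cat ⇒ cat L Z cat Z cat Z cat ⇒ cat runs Z cat Z cat Z cat ⇒ cat runs cat cat Z cat Z cat ⇒ cat runs cat cat cat cat Z cat ⇒ cat runs cat cat cat cat runs cat

S ⇒ S Z cat   [S ::= S Z cat]
S Z cat ⇒ S Z cat Z cat   [S ::= S Z cat]
S Z cat Z cat ⇒ S Z cat Z cat Z cat   [S ::= S Z cat]
S Z cat Z cat Z cat ⇒ cat L Z cat Z cat Z cat   [S ::= cat L]
cat L Z cat Z cat Z cat ⇒ cat runs Z cat Z cat Z cat   [L ::= runs]
cat runs Z cat Z cat Z cat ⇒ cat runs cat cat Z cat Z cat   [Z ::= cat]
cat runs cat cat Z cat Z cat ⇒ cat runs cat cat cat cat Z cat   [Z ::= cat]
cat runs cat cat cat cat Z cat ⇒ cat runs cat cat cat cat runs cat   [Z ::= runs]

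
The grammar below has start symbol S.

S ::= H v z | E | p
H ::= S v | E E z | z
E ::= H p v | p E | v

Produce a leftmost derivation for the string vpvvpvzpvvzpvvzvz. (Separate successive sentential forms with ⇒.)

S ⇒ Hvz ⇒ EEzvz ⇒ HpvEzvz ⇒ EEzpvEzvz ⇒ HpvEzpvEzvz ⇒ EEzpvEzpvEzvz ⇒ vEzpvEzpvEzvz ⇒ vHpvzpvEzpvEzvz ⇒ vSvpvzpvEzpvEzvz ⇒ vEvpvzpvEzpvEzvz ⇒ vpEvpvzpvEzpvEzvz ⇒ vpvvpvzpvEzpvEzvz ⇒ vpvvpvzpvvzpvEzvz ⇒ vpvvpvzpvvzpvvzvz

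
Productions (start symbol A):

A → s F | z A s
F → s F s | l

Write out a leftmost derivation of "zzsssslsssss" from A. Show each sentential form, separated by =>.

A => zAs => zzAss => zzsFss => zzssFsss => zzsssFssss => zzssssFsssss => zzsssslsssss

A => zAs   [A → z A s]
zAs => zzAss   [A → z A s]
zzAss => zzsFss   [A → s F]
zzsFss => zzssFsss   [F → s F s]
zzssFsss => zzsssFssss   [F → s F s]
zzsssFssss => zzssssFsssss   [F → s F s]
zzssssFsssss => zzsssslsssss   [F → l]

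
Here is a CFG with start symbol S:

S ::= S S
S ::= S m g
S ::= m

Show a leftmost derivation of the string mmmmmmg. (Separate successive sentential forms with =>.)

S => Smg => SSmg => SSSmg => SSSSmg => mSSSmg => mSSSSmg => mmSSSmg => mmmSSmg => mmmmSmg => mmmmmmg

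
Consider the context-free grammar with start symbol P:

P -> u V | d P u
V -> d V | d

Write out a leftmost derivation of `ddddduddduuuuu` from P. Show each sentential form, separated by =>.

P => dPu   [P -> d P u]
dPu => ddPuu   [P -> d P u]
ddPuu => dddPuuu   [P -> d P u]
dddPuuu => ddddPuuuu   [P -> d P u]
ddddPuuuu => dddddPuuuuu   [P -> d P u]
dddddPuuuuu => ddddduVuuuuu   [P -> u V]
ddddduVuuuuu => dddddudVuuuuu   [V -> d V]
dddddudVuuuuu => ddddduddVuuuuu   [V -> d V]
ddddduddVuuuuu => ddddduddduuuuu   [V -> d]

P => dPu => ddPuu => dddPuuu => ddddPuuuu => dddddPuuuuu => ddddduVuuuuu => dddddudVuuuuu => ddddduddVuuuuu => ddddduddduuuuu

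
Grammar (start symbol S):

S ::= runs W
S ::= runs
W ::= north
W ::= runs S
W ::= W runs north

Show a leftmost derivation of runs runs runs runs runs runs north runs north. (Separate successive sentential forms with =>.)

S => runs W   [S ::= runs W]
runs W => runs W runs north   [W ::= W runs north]
runs W runs north => runs runs S runs north   [W ::= runs S]
runs runs S runs north => runs runs runs W runs north   [S ::= runs W]
runs runs runs W runs north => runs runs runs W runs north runs north   [W ::= W runs north]
runs runs runs W runs north runs north => runs runs runs runs S runs north runs north   [W ::= runs S]
runs runs runs runs S runs north runs north => runs runs runs runs runs runs north runs north   [S ::= runs]

S => runs W => runs W runs north => runs runs S runs north => runs runs runs W runs north => runs runs runs W runs north runs north => runs runs runs runs S runs north runs north => runs runs runs runs runs runs north runs north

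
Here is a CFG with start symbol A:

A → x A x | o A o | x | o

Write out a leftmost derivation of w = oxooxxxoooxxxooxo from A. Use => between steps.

A => oAo => oxAxo => oxoAoxo => oxooAooxo => oxooxAxooxo => oxooxxAxxooxo => oxooxxxAxxxooxo => oxooxxxoAoxxxooxo => oxooxxxoooxxxooxo

A => oAo   [A → o A o]
oAo => oxAxo   [A → x A x]
oxAxo => oxoAoxo   [A → o A o]
oxoAoxo => oxooAooxo   [A → o A o]
oxooAooxo => oxooxAxooxo   [A → x A x]
oxooxAxooxo => oxooxxAxxooxo   [A → x A x]
oxooxxAxxooxo => oxooxxxAxxxooxo   [A → x A x]
oxooxxxAxxxooxo => oxooxxxoAoxxxooxo   [A → o A o]
oxooxxxoAoxxxooxo => oxooxxxoooxxxooxo   [A → o]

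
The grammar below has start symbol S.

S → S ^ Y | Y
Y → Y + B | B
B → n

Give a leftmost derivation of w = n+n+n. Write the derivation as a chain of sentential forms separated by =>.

S => Y   [S → Y]
Y => Y+B   [Y → Y + B]
Y+B => Y+B+B   [Y → Y + B]
Y+B+B => B+B+B   [Y → B]
B+B+B => n+B+B   [B → n]
n+B+B => n+n+B   [B → n]
n+n+B => n+n+n   [B → n]

S => Y => Y+B => Y+B+B => B+B+B => n+B+B => n+n+B => n+n+n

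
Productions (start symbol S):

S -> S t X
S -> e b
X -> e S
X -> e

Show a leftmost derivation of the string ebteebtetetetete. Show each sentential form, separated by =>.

S=>StX=>StXtX=>StXtXtX=>StXtXtXtX=>StXtXtXtXtX=>ebtXtXtXtXtX=>ebteStXtXtXtX=>ebteStXtXtXtXtX=>ebteebtXtXtXtXtX=>ebteebtetXtXtXtX=>ebteebtetetXtXtX=>ebteebtetetetXtX=>ebteebtetetetetX=>ebteebtetetetete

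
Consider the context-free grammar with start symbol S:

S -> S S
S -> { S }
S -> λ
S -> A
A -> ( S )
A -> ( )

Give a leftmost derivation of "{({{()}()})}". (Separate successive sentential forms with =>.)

S=>{S}=>{A}=>{(S)}=>{({S})}=>{({SS})}=>{({{S}S})}=>{({{A}S})}=>{({{()}S})}=>{({{()}A})}=>{({{()}()})}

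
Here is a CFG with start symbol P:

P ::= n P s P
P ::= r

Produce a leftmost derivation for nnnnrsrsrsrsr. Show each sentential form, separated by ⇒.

P ⇒ nPsP ⇒ nnPsPsP ⇒ nnnPsPsPsP ⇒ nnnnPsPsPsPsP ⇒ nnnnrsPsPsPsP ⇒ nnnnrsrsPsPsP ⇒ nnnnrsrsrsPsP ⇒ nnnnrsrsrsrsP ⇒ nnnnrsrsrsrsr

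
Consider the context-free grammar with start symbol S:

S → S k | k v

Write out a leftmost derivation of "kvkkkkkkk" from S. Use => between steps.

S => Sk => Skk => Skkk => Skkkk => Skkkkk => Skkkkkk => Skkkkkkk => kvkkkkkkk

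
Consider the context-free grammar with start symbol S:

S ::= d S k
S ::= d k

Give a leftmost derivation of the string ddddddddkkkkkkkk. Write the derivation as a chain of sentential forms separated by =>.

S=>dSk=>ddSkk=>dddSkkk=>ddddSkkkk=>dddddSkkkkk=>ddddddSkkkkkk=>dddddddSkkkkkkk=>ddddddddkkkkkkkk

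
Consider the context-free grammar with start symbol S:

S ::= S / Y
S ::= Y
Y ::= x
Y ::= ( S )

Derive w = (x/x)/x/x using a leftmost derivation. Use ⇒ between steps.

S ⇒ S/Y   [S ::= S / Y]
S/Y ⇒ S/Y/Y   [S ::= S / Y]
S/Y/Y ⇒ Y/Y/Y   [S ::= Y]
Y/Y/Y ⇒ (S)/Y/Y   [Y ::= ( S )]
(S)/Y/Y ⇒ (S/Y)/Y/Y   [S ::= S / Y]
(S/Y)/Y/Y ⇒ (Y/Y)/Y/Y   [S ::= Y]
(Y/Y)/Y/Y ⇒ (x/Y)/Y/Y   [Y ::= x]
(x/Y)/Y/Y ⇒ (x/x)/Y/Y   [Y ::= x]
(x/x)/Y/Y ⇒ (x/x)/x/Y   [Y ::= x]
(x/x)/x/Y ⇒ (x/x)/x/x   [Y ::= x]

S ⇒ S/Y ⇒ S/Y/Y ⇒ Y/Y/Y ⇒ (S)/Y/Y ⇒ (S/Y)/Y/Y ⇒ (Y/Y)/Y/Y ⇒ (x/Y)/Y/Y ⇒ (x/x)/Y/Y ⇒ (x/x)/x/Y ⇒ (x/x)/x/x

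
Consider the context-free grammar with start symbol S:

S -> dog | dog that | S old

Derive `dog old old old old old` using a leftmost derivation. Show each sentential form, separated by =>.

S => S old => S old old => S old old old => S old old old old => S old old old old old => dog old old old old old

S => S old   [S -> S old]
S old => S old old   [S -> S old]
S old old => S old old old   [S -> S old]
S old old old => S old old old old   [S -> S old]
S old old old old => S old old old old old   [S -> S old]
S old old old old old => dog old old old old old   [S -> dog]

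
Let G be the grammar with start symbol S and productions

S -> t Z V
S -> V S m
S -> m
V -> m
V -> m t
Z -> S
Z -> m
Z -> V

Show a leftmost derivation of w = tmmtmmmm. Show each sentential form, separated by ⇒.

S⇒tZV⇒tSV⇒tVSmV⇒tmSmV⇒tmVSmmV⇒tmmtSmmV⇒tmmtmmmV⇒tmmtmmmm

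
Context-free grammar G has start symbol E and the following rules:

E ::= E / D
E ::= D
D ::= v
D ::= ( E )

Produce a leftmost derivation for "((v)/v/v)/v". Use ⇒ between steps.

E⇒E/D⇒D/D⇒(E)/D⇒(E/D)/D⇒(E/D/D)/D⇒(D/D/D)/D⇒((E)/D/D)/D⇒((D)/D/D)/D⇒((v)/D/D)/D⇒((v)/v/D)/D⇒((v)/v/v)/D⇒((v)/v/v)/v

E ⇒ E/D   [E ::= E / D]
E/D ⇒ D/D   [E ::= D]
D/D ⇒ (E)/D   [D ::= ( E )]
(E)/D ⇒ (E/D)/D   [E ::= E / D]
(E/D)/D ⇒ (E/D/D)/D   [E ::= E / D]
(E/D/D)/D ⇒ (D/D/D)/D   [E ::= D]
(D/D/D)/D ⇒ ((E)/D/D)/D   [D ::= ( E )]
((E)/D/D)/D ⇒ ((D)/D/D)/D   [E ::= D]
((D)/D/D)/D ⇒ ((v)/D/D)/D   [D ::= v]
((v)/D/D)/D ⇒ ((v)/v/D)/D   [D ::= v]
((v)/v/D)/D ⇒ ((v)/v/v)/D   [D ::= v]
((v)/v/v)/D ⇒ ((v)/v/v)/v   [D ::= v]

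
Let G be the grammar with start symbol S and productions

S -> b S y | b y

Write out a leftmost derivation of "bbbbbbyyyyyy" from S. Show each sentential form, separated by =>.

S=>bSy=>bbSyy=>bbbSyyy=>bbbbSyyyy=>bbbbbSyyyyy=>bbbbbbyyyyyy

S => bSy   [S -> b S y]
bSy => bbSyy   [S -> b S y]
bbSyy => bbbSyyy   [S -> b S y]
bbbSyyy => bbbbSyyyy   [S -> b S y]
bbbbSyyyy => bbbbbSyyyyy   [S -> b S y]
bbbbbSyyyyy => bbbbbbyyyyyy   [S -> b y]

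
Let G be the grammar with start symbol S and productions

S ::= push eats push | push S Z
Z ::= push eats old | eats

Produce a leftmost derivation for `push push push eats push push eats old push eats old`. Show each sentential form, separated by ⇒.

S ⇒ push S Z   [S ::= push S Z]
push S Z ⇒ push push S Z Z   [S ::= push S Z]
push push S Z Z ⇒ push push push eats push Z Z   [S ::= push eats push]
push push push eats push Z Z ⇒ push push push eats push push eats old Z   [Z ::= push eats old]
push push push eats push push eats old Z ⇒ push push push eats push push eats old push eats old   [Z ::= push eats old]

S ⇒ push S Z ⇒ push push S Z Z ⇒ push push push eats push Z Z ⇒ push push push eats push push eats old Z ⇒ push push push eats push push eats old push eats old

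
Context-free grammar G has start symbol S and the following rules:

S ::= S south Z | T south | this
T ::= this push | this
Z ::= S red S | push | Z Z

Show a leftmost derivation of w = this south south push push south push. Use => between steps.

S => S south Z   [S ::= S south Z]
S south Z => S south Z south Z   [S ::= S south Z]
S south Z south Z => T south south Z south Z   [S ::= T south]
T south south Z south Z => this south south Z south Z   [T ::= this]
this south south Z south Z => this south south Z Z south Z   [Z ::= Z Z]
this south south Z Z south Z => this south south push Z south Z   [Z ::= push]
this south south push Z south Z => this south south push push south Z   [Z ::= push]
this south south push push south Z => this south south push push south push   [Z ::= push]

S => S south Z => S south Z south Z => T south south Z south Z => this south south Z south Z => this south south Z Z south Z => this south south push Z south Z => this south south push push south Z => this south south push push south push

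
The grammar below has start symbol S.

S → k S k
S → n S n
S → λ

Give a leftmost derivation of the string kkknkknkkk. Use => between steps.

S => kSk   [S → k S k]
kSk => kkSkk   [S → k S k]
kkSkk => kkkSkkk   [S → k S k]
kkkSkkk => kkknSnkkk   [S → n S n]
kkknSnkkk => kkknkSknkkk   [S → k S k]
kkknkSknkkk => kkknkknkkk   [S → λ]

S=>kSk=>kkSkk=>kkkSkkk=>kkknSnkkk=>kkknkSknkkk=>kkknkknkkk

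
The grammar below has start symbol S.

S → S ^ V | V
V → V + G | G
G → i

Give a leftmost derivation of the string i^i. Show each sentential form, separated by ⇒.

S ⇒ S^V   [S → S ^ V]
S^V ⇒ V^V   [S → V]
V^V ⇒ G^V   [V → G]
G^V ⇒ i^V   [G → i]
i^V ⇒ i^G   [V → G]
i^G ⇒ i^i   [G → i]

S⇒S^V⇒V^V⇒G^V⇒i^V⇒i^G⇒i^i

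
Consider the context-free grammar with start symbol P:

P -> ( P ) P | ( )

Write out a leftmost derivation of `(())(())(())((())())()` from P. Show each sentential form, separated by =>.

P=>(P)P=>(())P=>(())(P)P=>(())(())P=>(())(())(P)P=>(())(())(())P=>(())(())(())(P)P=>(())(())(())((P)P)P=>(())(())(())((())P)P=>(())(())(())((())())P=>(())(())(())((())())()

P => (P)P   [P -> ( P ) P]
(P)P => (())P   [P -> ( )]
(())P => (())(P)P   [P -> ( P ) P]
(())(P)P => (())(())P   [P -> ( )]
(())(())P => (())(())(P)P   [P -> ( P ) P]
(())(())(P)P => (())(())(())P   [P -> ( )]
(())(())(())P => (())(())(())(P)P   [P -> ( P ) P]
(())(())(())(P)P => (())(())(())((P)P)P   [P -> ( P ) P]
(())(())(())((P)P)P => (())(())(())((())P)P   [P -> ( )]
(())(())(())((())P)P => (())(())(())((())())P   [P -> ( )]
(())(())(())((())())P => (())(())(())((())())()   [P -> ( )]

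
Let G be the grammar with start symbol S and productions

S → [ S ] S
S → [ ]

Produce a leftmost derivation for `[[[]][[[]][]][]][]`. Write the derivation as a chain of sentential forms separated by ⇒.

S⇒[S]S⇒[[S]S]S⇒[[[]]S]S⇒[[[]][S]S]S⇒[[[]][[S]S]S]S⇒[[[]][[[]]S]S]S⇒[[[]][[[]][]]S]S⇒[[[]][[[]][]][]]S⇒[[[]][[[]][]][]][]

S ⇒ [S]S   [S → [ S ] S]
[S]S ⇒ [[S]S]S   [S → [ S ] S]
[[S]S]S ⇒ [[[]]S]S   [S → [ ]]
[[[]]S]S ⇒ [[[]][S]S]S   [S → [ S ] S]
[[[]][S]S]S ⇒ [[[]][[S]S]S]S   [S → [ S ] S]
[[[]][[S]S]S]S ⇒ [[[]][[[]]S]S]S   [S → [ ]]
[[[]][[[]]S]S]S ⇒ [[[]][[[]][]]S]S   [S → [ ]]
[[[]][[[]][]]S]S ⇒ [[[]][[[]][]][]]S   [S → [ ]]
[[[]][[[]][]][]]S ⇒ [[[]][[[]][]][]][]   [S → [ ]]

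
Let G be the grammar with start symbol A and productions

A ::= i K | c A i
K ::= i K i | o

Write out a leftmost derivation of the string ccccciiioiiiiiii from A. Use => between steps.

A => cAi => ccAii => cccAiii => ccccAiiii => cccccAiiiii => ccccciKiiiii => ccccciiKiiiiii => ccccciiiKiiiiiii => ccccciiioiiiiiii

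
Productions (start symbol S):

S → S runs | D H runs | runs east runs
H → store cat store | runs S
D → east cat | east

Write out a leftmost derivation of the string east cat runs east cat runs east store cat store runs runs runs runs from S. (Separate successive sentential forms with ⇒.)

S ⇒ S runs ⇒ D H runs runs ⇒ east cat H runs runs ⇒ east cat runs S runs runs ⇒ east cat runs D H runs runs runs ⇒ east cat runs east cat H runs runs runs ⇒ east cat runs east cat runs S runs runs runs ⇒ east cat runs east cat runs D H runs runs runs runs ⇒ east cat runs east cat runs east H runs runs runs runs ⇒ east cat runs east cat runs east store cat store runs runs runs runs

S ⇒ S runs   [S → S runs]
S runs ⇒ D H runs runs   [S → D H runs]
D H runs runs ⇒ east cat H runs runs   [D → east cat]
east cat H runs runs ⇒ east cat runs S runs runs   [H → runs S]
east cat runs S runs runs ⇒ east cat runs D H runs runs runs   [S → D H runs]
east cat runs D H runs runs runs ⇒ east cat runs east cat H runs runs runs   [D → east cat]
east cat runs east cat H runs runs runs ⇒ east cat runs east cat runs S runs runs runs   [H → runs S]
east cat runs east cat runs S runs runs runs ⇒ east cat runs east cat runs D H runs runs runs runs   [S → D H runs]
east cat runs east cat runs D H runs runs runs runs ⇒ east cat runs east cat runs east H runs runs runs runs   [D → east]
east cat runs east cat runs east H runs runs runs runs ⇒ east cat runs east cat runs east store cat store runs runs runs runs   [H → store cat store]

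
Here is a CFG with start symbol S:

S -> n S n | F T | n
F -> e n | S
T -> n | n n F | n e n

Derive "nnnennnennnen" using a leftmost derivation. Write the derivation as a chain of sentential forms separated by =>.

S => FT => ST => FTT => STT => FTTT => STTT => nSnTTT => nFTnTTT => nSTnTTT => nnTnTTT => nnnennTTT => nnnennnenTT => nnnennnennT => nnnennnennnen

S => FT   [S -> F T]
FT => ST   [F -> S]
ST => FTT   [S -> F T]
FTT => STT   [F -> S]
STT => FTTT   [S -> F T]
FTTT => STTT   [F -> S]
STTT => nSnTTT   [S -> n S n]
nSnTTT => nFTnTTT   [S -> F T]
nFTnTTT => nSTnTTT   [F -> S]
nSTnTTT => nnTnTTT   [S -> n]
nnTnTTT => nnnennTTT   [T -> n e n]
nnnennTTT => nnnennnenTT   [T -> n e n]
nnnennnenTT => nnnennnennT   [T -> n]
nnnennnennT => nnnennnennnen   [T -> n e n]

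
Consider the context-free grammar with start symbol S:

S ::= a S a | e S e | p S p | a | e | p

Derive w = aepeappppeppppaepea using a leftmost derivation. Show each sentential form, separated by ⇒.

S⇒aSa⇒aeSea⇒aepSpea⇒aepeSepea⇒aepeaSaepea⇒aepeapSpaepea⇒aepeappSppaepea⇒aepeapppSpppaepea⇒aepeappppSppppaepea⇒aepeappppeppppaepea

S ⇒ aSa   [S ::= a S a]
aSa ⇒ aeSea   [S ::= e S e]
aeSea ⇒ aepSpea   [S ::= p S p]
aepSpea ⇒ aepeSepea   [S ::= e S e]
aepeSepea ⇒ aepeaSaepea   [S ::= a S a]
aepeaSaepea ⇒ aepeapSpaepea   [S ::= p S p]
aepeapSpaepea ⇒ aepeappSppaepea   [S ::= p S p]
aepeappSppaepea ⇒ aepeapppSpppaepea   [S ::= p S p]
aepeapppSpppaepea ⇒ aepeappppSppppaepea   [S ::= p S p]
aepeappppSppppaepea ⇒ aepeappppeppppaepea   [S ::= e]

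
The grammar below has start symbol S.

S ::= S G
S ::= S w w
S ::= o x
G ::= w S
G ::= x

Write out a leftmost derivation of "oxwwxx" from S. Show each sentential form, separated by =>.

S => SG   [S ::= S G]
SG => SGG   [S ::= S G]
SGG => SwwGG   [S ::= S w w]
SwwGG => oxwwGG   [S ::= o x]
oxwwGG => oxwwxG   [G ::= x]
oxwwxG => oxwwxx   [G ::= x]

S => SG => SGG => SwwGG => oxwwGG => oxwwxG => oxwwxx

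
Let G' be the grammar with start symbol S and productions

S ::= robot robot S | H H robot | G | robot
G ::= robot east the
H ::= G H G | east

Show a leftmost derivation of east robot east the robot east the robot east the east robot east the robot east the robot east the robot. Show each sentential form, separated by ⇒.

S ⇒ H H robot ⇒ east H robot ⇒ east G H G robot ⇒ east robot east the H G robot ⇒ east robot east the G H G G robot ⇒ east robot east the robot east the H G G robot ⇒ east robot east the robot east the G H G G G robot ⇒ east robot east the robot east the robot east the H G G G robot ⇒ east robot east the robot east the robot east the east G G G robot ⇒ east robot east the robot east the robot east the east robot east the G G robot ⇒ east robot east the robot east the robot east the east robot east the robot east the G robot ⇒ east robot east the robot east the robot east the east robot east the robot east the robot east the robot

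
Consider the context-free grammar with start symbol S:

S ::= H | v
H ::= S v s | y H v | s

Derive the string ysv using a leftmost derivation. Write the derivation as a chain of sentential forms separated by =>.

S => H => yHv => ysv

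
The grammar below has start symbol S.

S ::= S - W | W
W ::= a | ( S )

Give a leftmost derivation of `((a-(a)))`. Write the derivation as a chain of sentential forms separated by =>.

S => W => (S) => (W) => ((S)) => ((S-W)) => ((W-W)) => ((a-W)) => ((a-(S))) => ((a-(W))) => ((a-(a)))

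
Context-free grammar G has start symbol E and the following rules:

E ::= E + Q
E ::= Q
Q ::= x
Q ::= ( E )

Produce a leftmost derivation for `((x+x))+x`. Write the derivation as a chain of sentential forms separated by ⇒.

E ⇒ E+Q ⇒ Q+Q ⇒ (E)+Q ⇒ (Q)+Q ⇒ ((E))+Q ⇒ ((E+Q))+Q ⇒ ((Q+Q))+Q ⇒ ((x+Q))+Q ⇒ ((x+x))+Q ⇒ ((x+x))+x

E ⇒ E+Q   [E ::= E + Q]
E+Q ⇒ Q+Q   [E ::= Q]
Q+Q ⇒ (E)+Q   [Q ::= ( E )]
(E)+Q ⇒ (Q)+Q   [E ::= Q]
(Q)+Q ⇒ ((E))+Q   [Q ::= ( E )]
((E))+Q ⇒ ((E+Q))+Q   [E ::= E + Q]
((E+Q))+Q ⇒ ((Q+Q))+Q   [E ::= Q]
((Q+Q))+Q ⇒ ((x+Q))+Q   [Q ::= x]
((x+Q))+Q ⇒ ((x+x))+Q   [Q ::= x]
((x+x))+Q ⇒ ((x+x))+x   [Q ::= x]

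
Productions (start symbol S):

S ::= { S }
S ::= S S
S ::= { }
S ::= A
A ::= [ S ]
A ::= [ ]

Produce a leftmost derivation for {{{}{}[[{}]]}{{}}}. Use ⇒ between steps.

S⇒{S}⇒{SS}⇒{{S}S}⇒{{SS}S}⇒{{{}S}S}⇒{{{}SS}S}⇒{{{}{}S}S}⇒{{{}{}A}S}⇒{{{}{}[S]}S}⇒{{{}{}[A]}S}⇒{{{}{}[[S]]}S}⇒{{{}{}[[{}]]}S}⇒{{{}{}[[{}]]}{S}}⇒{{{}{}[[{}]]}{{}}}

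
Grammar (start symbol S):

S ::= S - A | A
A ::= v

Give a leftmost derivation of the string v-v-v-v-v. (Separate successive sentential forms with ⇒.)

S⇒S-A⇒S-A-A⇒S-A-A-A⇒S-A-A-A-A⇒A-A-A-A-A⇒v-A-A-A-A⇒v-v-A-A-A⇒v-v-v-A-A⇒v-v-v-v-A⇒v-v-v-v-v

S ⇒ S-A   [S ::= S - A]
S-A ⇒ S-A-A   [S ::= S - A]
S-A-A ⇒ S-A-A-A   [S ::= S - A]
S-A-A-A ⇒ S-A-A-A-A   [S ::= S - A]
S-A-A-A-A ⇒ A-A-A-A-A   [S ::= A]
A-A-A-A-A ⇒ v-A-A-A-A   [A ::= v]
v-A-A-A-A ⇒ v-v-A-A-A   [A ::= v]
v-v-A-A-A ⇒ v-v-v-A-A   [A ::= v]
v-v-v-A-A ⇒ v-v-v-v-A   [A ::= v]
v-v-v-v-A ⇒ v-v-v-v-v   [A ::= v]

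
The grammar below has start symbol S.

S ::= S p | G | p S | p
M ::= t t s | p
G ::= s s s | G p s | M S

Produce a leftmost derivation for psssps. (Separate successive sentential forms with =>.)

S => pS   [S ::= p S]
pS => pG   [S ::= G]
pG => pGps   [G ::= G p s]
pGps => psssps   [G ::= s s s]

S => pS => pG => pGps => psssps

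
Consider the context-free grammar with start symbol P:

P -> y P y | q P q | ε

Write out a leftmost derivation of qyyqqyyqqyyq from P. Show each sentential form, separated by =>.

P => qPq => qyPyq => qyyPyyq => qyyqPqyyq => qyyqqPqqyyq => qyyqqyPyqqyyq => qyyqqyyqqyyq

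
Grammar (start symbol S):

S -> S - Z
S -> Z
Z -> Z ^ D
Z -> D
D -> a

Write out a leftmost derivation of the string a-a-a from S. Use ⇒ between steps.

S ⇒ S-Z ⇒ S-Z-Z ⇒ Z-Z-Z ⇒ D-Z-Z ⇒ a-Z-Z ⇒ a-D-Z ⇒ a-a-Z ⇒ a-a-D ⇒ a-a-a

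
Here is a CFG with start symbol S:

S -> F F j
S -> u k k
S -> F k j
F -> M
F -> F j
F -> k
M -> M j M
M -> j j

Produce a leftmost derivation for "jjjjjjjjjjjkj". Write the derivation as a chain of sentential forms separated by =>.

S => Fkj => Mkj => MjMkj => MjMjMkj => MjMjMjMkj => jjjMjMjMkj => jjjjjjMjMkj => jjjjjjjjjMkj => jjjjjjjjjjjkj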